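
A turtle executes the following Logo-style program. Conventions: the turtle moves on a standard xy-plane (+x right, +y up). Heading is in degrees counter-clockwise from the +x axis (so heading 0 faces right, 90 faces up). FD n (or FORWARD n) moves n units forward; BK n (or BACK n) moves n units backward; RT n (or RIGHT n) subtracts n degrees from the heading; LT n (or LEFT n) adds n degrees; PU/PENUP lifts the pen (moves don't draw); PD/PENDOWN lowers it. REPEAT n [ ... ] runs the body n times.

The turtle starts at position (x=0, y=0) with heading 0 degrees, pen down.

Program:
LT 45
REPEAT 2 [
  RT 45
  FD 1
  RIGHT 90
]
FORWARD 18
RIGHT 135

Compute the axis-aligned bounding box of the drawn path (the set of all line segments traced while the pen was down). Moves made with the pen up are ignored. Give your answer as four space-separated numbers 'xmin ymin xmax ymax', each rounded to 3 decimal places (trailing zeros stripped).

Executing turtle program step by step:
Start: pos=(0,0), heading=0, pen down
LT 45: heading 0 -> 45
REPEAT 2 [
  -- iteration 1/2 --
  RT 45: heading 45 -> 0
  FD 1: (0,0) -> (1,0) [heading=0, draw]
  RT 90: heading 0 -> 270
  -- iteration 2/2 --
  RT 45: heading 270 -> 225
  FD 1: (1,0) -> (0.293,-0.707) [heading=225, draw]
  RT 90: heading 225 -> 135
]
FD 18: (0.293,-0.707) -> (-12.435,12.021) [heading=135, draw]
RT 135: heading 135 -> 0
Final: pos=(-12.435,12.021), heading=0, 3 segment(s) drawn

Segment endpoints: x in {-12.435, 0, 0.293, 1}, y in {-0.707, 0, 12.021}
xmin=-12.435, ymin=-0.707, xmax=1, ymax=12.021

Answer: -12.435 -0.707 1 12.021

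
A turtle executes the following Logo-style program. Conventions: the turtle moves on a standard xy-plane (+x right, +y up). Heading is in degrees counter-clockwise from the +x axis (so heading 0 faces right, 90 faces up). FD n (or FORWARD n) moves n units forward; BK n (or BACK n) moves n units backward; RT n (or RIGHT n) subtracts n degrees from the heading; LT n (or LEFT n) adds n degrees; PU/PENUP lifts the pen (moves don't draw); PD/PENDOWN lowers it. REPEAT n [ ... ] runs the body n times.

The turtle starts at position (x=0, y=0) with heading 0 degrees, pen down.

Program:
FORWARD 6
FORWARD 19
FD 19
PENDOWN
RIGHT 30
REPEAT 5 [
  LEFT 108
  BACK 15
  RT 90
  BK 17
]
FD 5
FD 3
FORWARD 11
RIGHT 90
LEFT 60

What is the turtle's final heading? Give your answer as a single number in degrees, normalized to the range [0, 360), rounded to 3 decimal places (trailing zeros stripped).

Executing turtle program step by step:
Start: pos=(0,0), heading=0, pen down
FD 6: (0,0) -> (6,0) [heading=0, draw]
FD 19: (6,0) -> (25,0) [heading=0, draw]
FD 19: (25,0) -> (44,0) [heading=0, draw]
PD: pen down
RT 30: heading 0 -> 330
REPEAT 5 [
  -- iteration 1/5 --
  LT 108: heading 330 -> 78
  BK 15: (44,0) -> (40.881,-14.672) [heading=78, draw]
  RT 90: heading 78 -> 348
  BK 17: (40.881,-14.672) -> (24.253,-11.138) [heading=348, draw]
  -- iteration 2/5 --
  LT 108: heading 348 -> 96
  BK 15: (24.253,-11.138) -> (25.821,-26.056) [heading=96, draw]
  RT 90: heading 96 -> 6
  BK 17: (25.821,-26.056) -> (8.914,-27.833) [heading=6, draw]
  -- iteration 3/5 --
  LT 108: heading 6 -> 114
  BK 15: (8.914,-27.833) -> (15.015,-41.536) [heading=114, draw]
  RT 90: heading 114 -> 24
  BK 17: (15.015,-41.536) -> (-0.515,-48.45) [heading=24, draw]
  -- iteration 4/5 --
  LT 108: heading 24 -> 132
  BK 15: (-0.515,-48.45) -> (9.522,-59.597) [heading=132, draw]
  RT 90: heading 132 -> 42
  BK 17: (9.522,-59.597) -> (-3.112,-70.973) [heading=42, draw]
  -- iteration 5/5 --
  LT 108: heading 42 -> 150
  BK 15: (-3.112,-70.973) -> (9.879,-78.473) [heading=150, draw]
  RT 90: heading 150 -> 60
  BK 17: (9.879,-78.473) -> (1.379,-93.195) [heading=60, draw]
]
FD 5: (1.379,-93.195) -> (3.879,-88.865) [heading=60, draw]
FD 3: (3.879,-88.865) -> (5.379,-86.267) [heading=60, draw]
FD 11: (5.379,-86.267) -> (10.879,-76.741) [heading=60, draw]
RT 90: heading 60 -> 330
LT 60: heading 330 -> 30
Final: pos=(10.879,-76.741), heading=30, 16 segment(s) drawn

Answer: 30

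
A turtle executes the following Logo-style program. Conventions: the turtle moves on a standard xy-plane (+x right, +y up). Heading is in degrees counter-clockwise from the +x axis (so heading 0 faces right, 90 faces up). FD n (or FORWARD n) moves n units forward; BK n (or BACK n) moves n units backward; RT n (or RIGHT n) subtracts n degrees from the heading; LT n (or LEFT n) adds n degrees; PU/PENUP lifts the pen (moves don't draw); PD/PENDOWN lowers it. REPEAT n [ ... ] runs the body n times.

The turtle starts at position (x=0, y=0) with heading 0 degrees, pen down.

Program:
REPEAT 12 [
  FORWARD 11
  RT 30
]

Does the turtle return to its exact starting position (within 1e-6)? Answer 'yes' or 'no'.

Answer: yes

Derivation:
Executing turtle program step by step:
Start: pos=(0,0), heading=0, pen down
REPEAT 12 [
  -- iteration 1/12 --
  FD 11: (0,0) -> (11,0) [heading=0, draw]
  RT 30: heading 0 -> 330
  -- iteration 2/12 --
  FD 11: (11,0) -> (20.526,-5.5) [heading=330, draw]
  RT 30: heading 330 -> 300
  -- iteration 3/12 --
  FD 11: (20.526,-5.5) -> (26.026,-15.026) [heading=300, draw]
  RT 30: heading 300 -> 270
  -- iteration 4/12 --
  FD 11: (26.026,-15.026) -> (26.026,-26.026) [heading=270, draw]
  RT 30: heading 270 -> 240
  -- iteration 5/12 --
  FD 11: (26.026,-26.026) -> (20.526,-35.553) [heading=240, draw]
  RT 30: heading 240 -> 210
  -- iteration 6/12 --
  FD 11: (20.526,-35.553) -> (11,-41.053) [heading=210, draw]
  RT 30: heading 210 -> 180
  -- iteration 7/12 --
  FD 11: (11,-41.053) -> (0,-41.053) [heading=180, draw]
  RT 30: heading 180 -> 150
  -- iteration 8/12 --
  FD 11: (0,-41.053) -> (-9.526,-35.553) [heading=150, draw]
  RT 30: heading 150 -> 120
  -- iteration 9/12 --
  FD 11: (-9.526,-35.553) -> (-15.026,-26.026) [heading=120, draw]
  RT 30: heading 120 -> 90
  -- iteration 10/12 --
  FD 11: (-15.026,-26.026) -> (-15.026,-15.026) [heading=90, draw]
  RT 30: heading 90 -> 60
  -- iteration 11/12 --
  FD 11: (-15.026,-15.026) -> (-9.526,-5.5) [heading=60, draw]
  RT 30: heading 60 -> 30
  -- iteration 12/12 --
  FD 11: (-9.526,-5.5) -> (0,0) [heading=30, draw]
  RT 30: heading 30 -> 0
]
Final: pos=(0,0), heading=0, 12 segment(s) drawn

Start position: (0, 0)
Final position: (0, 0)
Distance = 0; < 1e-6 -> CLOSED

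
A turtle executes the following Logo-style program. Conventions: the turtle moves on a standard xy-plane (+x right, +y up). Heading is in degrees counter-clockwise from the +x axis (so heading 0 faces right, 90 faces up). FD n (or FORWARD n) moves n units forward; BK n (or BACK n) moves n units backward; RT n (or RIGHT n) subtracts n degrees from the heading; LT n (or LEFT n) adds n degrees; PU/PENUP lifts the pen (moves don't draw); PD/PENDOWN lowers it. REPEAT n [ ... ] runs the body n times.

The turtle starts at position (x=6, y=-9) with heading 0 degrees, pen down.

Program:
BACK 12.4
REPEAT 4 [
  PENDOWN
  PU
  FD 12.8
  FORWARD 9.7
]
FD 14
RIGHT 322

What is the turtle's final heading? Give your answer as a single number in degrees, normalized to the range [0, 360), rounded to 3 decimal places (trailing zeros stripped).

Executing turtle program step by step:
Start: pos=(6,-9), heading=0, pen down
BK 12.4: (6,-9) -> (-6.4,-9) [heading=0, draw]
REPEAT 4 [
  -- iteration 1/4 --
  PD: pen down
  PU: pen up
  FD 12.8: (-6.4,-9) -> (6.4,-9) [heading=0, move]
  FD 9.7: (6.4,-9) -> (16.1,-9) [heading=0, move]
  -- iteration 2/4 --
  PD: pen down
  PU: pen up
  FD 12.8: (16.1,-9) -> (28.9,-9) [heading=0, move]
  FD 9.7: (28.9,-9) -> (38.6,-9) [heading=0, move]
  -- iteration 3/4 --
  PD: pen down
  PU: pen up
  FD 12.8: (38.6,-9) -> (51.4,-9) [heading=0, move]
  FD 9.7: (51.4,-9) -> (61.1,-9) [heading=0, move]
  -- iteration 4/4 --
  PD: pen down
  PU: pen up
  FD 12.8: (61.1,-9) -> (73.9,-9) [heading=0, move]
  FD 9.7: (73.9,-9) -> (83.6,-9) [heading=0, move]
]
FD 14: (83.6,-9) -> (97.6,-9) [heading=0, move]
RT 322: heading 0 -> 38
Final: pos=(97.6,-9), heading=38, 1 segment(s) drawn

Answer: 38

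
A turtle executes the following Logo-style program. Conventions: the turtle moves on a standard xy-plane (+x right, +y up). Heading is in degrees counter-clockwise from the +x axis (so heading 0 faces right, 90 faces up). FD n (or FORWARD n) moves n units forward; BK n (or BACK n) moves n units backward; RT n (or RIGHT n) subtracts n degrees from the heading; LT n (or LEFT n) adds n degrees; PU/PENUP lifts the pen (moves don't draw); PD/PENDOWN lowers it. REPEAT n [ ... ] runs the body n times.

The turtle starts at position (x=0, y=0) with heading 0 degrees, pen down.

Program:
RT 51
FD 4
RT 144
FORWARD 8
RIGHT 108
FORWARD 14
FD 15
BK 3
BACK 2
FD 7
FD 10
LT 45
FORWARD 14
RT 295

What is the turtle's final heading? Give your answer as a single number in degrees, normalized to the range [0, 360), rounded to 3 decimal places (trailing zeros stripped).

Answer: 167

Derivation:
Executing turtle program step by step:
Start: pos=(0,0), heading=0, pen down
RT 51: heading 0 -> 309
FD 4: (0,0) -> (2.517,-3.109) [heading=309, draw]
RT 144: heading 309 -> 165
FD 8: (2.517,-3.109) -> (-5.21,-1.038) [heading=165, draw]
RT 108: heading 165 -> 57
FD 14: (-5.21,-1.038) -> (2.415,10.703) [heading=57, draw]
FD 15: (2.415,10.703) -> (10.584,23.283) [heading=57, draw]
BK 3: (10.584,23.283) -> (8.95,20.767) [heading=57, draw]
BK 2: (8.95,20.767) -> (7.861,19.09) [heading=57, draw]
FD 7: (7.861,19.09) -> (11.674,24.961) [heading=57, draw]
FD 10: (11.674,24.961) -> (17.12,33.347) [heading=57, draw]
LT 45: heading 57 -> 102
FD 14: (17.12,33.347) -> (14.209,47.042) [heading=102, draw]
RT 295: heading 102 -> 167
Final: pos=(14.209,47.042), heading=167, 9 segment(s) drawn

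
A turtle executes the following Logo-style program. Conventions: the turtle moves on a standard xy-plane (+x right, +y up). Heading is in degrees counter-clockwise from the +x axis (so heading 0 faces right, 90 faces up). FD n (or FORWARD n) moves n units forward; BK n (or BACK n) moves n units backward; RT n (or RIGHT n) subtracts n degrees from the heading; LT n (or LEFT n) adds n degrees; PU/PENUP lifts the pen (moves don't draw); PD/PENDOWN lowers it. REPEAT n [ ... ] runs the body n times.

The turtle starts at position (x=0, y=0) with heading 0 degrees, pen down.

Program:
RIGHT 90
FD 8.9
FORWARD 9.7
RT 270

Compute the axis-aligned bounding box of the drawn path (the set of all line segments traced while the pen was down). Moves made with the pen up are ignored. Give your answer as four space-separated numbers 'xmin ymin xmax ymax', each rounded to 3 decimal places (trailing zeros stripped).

Executing turtle program step by step:
Start: pos=(0,0), heading=0, pen down
RT 90: heading 0 -> 270
FD 8.9: (0,0) -> (0,-8.9) [heading=270, draw]
FD 9.7: (0,-8.9) -> (0,-18.6) [heading=270, draw]
RT 270: heading 270 -> 0
Final: pos=(0,-18.6), heading=0, 2 segment(s) drawn

Segment endpoints: x in {0, 0, 0}, y in {-18.6, -8.9, 0}
xmin=0, ymin=-18.6, xmax=0, ymax=0

Answer: 0 -18.6 0 0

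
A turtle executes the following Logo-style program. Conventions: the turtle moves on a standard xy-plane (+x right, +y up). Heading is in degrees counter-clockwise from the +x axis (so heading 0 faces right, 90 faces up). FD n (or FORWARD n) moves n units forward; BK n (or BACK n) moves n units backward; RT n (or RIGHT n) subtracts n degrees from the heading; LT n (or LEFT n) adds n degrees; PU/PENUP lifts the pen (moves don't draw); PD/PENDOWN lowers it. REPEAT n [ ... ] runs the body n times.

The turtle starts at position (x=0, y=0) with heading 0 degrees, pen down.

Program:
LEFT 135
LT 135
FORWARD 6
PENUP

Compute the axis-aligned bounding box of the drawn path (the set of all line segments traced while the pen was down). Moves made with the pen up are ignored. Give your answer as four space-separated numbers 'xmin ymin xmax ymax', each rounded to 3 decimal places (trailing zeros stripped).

Executing turtle program step by step:
Start: pos=(0,0), heading=0, pen down
LT 135: heading 0 -> 135
LT 135: heading 135 -> 270
FD 6: (0,0) -> (0,-6) [heading=270, draw]
PU: pen up
Final: pos=(0,-6), heading=270, 1 segment(s) drawn

Segment endpoints: x in {0, 0}, y in {-6, 0}
xmin=0, ymin=-6, xmax=0, ymax=0

Answer: 0 -6 0 0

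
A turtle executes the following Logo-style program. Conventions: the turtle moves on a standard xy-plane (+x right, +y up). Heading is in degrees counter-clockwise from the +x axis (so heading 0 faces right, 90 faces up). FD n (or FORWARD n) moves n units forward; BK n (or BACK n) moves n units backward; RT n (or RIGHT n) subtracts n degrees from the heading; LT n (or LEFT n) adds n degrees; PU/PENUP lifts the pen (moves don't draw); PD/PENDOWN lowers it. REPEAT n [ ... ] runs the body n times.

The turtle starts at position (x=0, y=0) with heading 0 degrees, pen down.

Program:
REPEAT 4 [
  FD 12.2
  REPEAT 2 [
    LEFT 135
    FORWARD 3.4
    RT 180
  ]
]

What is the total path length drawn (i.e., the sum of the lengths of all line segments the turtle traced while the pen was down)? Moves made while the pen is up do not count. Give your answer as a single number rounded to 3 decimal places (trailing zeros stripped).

Answer: 76

Derivation:
Executing turtle program step by step:
Start: pos=(0,0), heading=0, pen down
REPEAT 4 [
  -- iteration 1/4 --
  FD 12.2: (0,0) -> (12.2,0) [heading=0, draw]
  REPEAT 2 [
    -- iteration 1/2 --
    LT 135: heading 0 -> 135
    FD 3.4: (12.2,0) -> (9.796,2.404) [heading=135, draw]
    RT 180: heading 135 -> 315
    -- iteration 2/2 --
    LT 135: heading 315 -> 90
    FD 3.4: (9.796,2.404) -> (9.796,5.804) [heading=90, draw]
    RT 180: heading 90 -> 270
  ]
  -- iteration 2/4 --
  FD 12.2: (9.796,5.804) -> (9.796,-6.396) [heading=270, draw]
  REPEAT 2 [
    -- iteration 1/2 --
    LT 135: heading 270 -> 45
    FD 3.4: (9.796,-6.396) -> (12.2,-3.992) [heading=45, draw]
    RT 180: heading 45 -> 225
    -- iteration 2/2 --
    LT 135: heading 225 -> 0
    FD 3.4: (12.2,-3.992) -> (15.6,-3.992) [heading=0, draw]
    RT 180: heading 0 -> 180
  ]
  -- iteration 3/4 --
  FD 12.2: (15.6,-3.992) -> (3.4,-3.992) [heading=180, draw]
  REPEAT 2 [
    -- iteration 1/2 --
    LT 135: heading 180 -> 315
    FD 3.4: (3.4,-3.992) -> (5.804,-6.396) [heading=315, draw]
    RT 180: heading 315 -> 135
    -- iteration 2/2 --
    LT 135: heading 135 -> 270
    FD 3.4: (5.804,-6.396) -> (5.804,-9.796) [heading=270, draw]
    RT 180: heading 270 -> 90
  ]
  -- iteration 4/4 --
  FD 12.2: (5.804,-9.796) -> (5.804,2.404) [heading=90, draw]
  REPEAT 2 [
    -- iteration 1/2 --
    LT 135: heading 90 -> 225
    FD 3.4: (5.804,2.404) -> (3.4,0) [heading=225, draw]
    RT 180: heading 225 -> 45
    -- iteration 2/2 --
    LT 135: heading 45 -> 180
    FD 3.4: (3.4,0) -> (0,0) [heading=180, draw]
    RT 180: heading 180 -> 0
  ]
]
Final: pos=(0,0), heading=0, 12 segment(s) drawn

Segment lengths:
  seg 1: (0,0) -> (12.2,0), length = 12.2
  seg 2: (12.2,0) -> (9.796,2.404), length = 3.4
  seg 3: (9.796,2.404) -> (9.796,5.804), length = 3.4
  seg 4: (9.796,5.804) -> (9.796,-6.396), length = 12.2
  seg 5: (9.796,-6.396) -> (12.2,-3.992), length = 3.4
  seg 6: (12.2,-3.992) -> (15.6,-3.992), length = 3.4
  seg 7: (15.6,-3.992) -> (3.4,-3.992), length = 12.2
  seg 8: (3.4,-3.992) -> (5.804,-6.396), length = 3.4
  seg 9: (5.804,-6.396) -> (5.804,-9.796), length = 3.4
  seg 10: (5.804,-9.796) -> (5.804,2.404), length = 12.2
  seg 11: (5.804,2.404) -> (3.4,0), length = 3.4
  seg 12: (3.4,0) -> (0,0), length = 3.4
Total = 76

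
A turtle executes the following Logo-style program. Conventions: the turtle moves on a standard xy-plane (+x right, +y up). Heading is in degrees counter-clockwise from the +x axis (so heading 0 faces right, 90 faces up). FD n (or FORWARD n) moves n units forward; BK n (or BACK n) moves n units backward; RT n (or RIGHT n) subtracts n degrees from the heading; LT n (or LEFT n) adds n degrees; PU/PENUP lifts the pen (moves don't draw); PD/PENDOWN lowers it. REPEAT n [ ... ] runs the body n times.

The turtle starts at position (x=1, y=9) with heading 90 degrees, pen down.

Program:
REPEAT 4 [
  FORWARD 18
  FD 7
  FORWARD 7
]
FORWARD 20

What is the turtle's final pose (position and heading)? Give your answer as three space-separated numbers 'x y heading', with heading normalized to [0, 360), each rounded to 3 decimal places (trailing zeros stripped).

Executing turtle program step by step:
Start: pos=(1,9), heading=90, pen down
REPEAT 4 [
  -- iteration 1/4 --
  FD 18: (1,9) -> (1,27) [heading=90, draw]
  FD 7: (1,27) -> (1,34) [heading=90, draw]
  FD 7: (1,34) -> (1,41) [heading=90, draw]
  -- iteration 2/4 --
  FD 18: (1,41) -> (1,59) [heading=90, draw]
  FD 7: (1,59) -> (1,66) [heading=90, draw]
  FD 7: (1,66) -> (1,73) [heading=90, draw]
  -- iteration 3/4 --
  FD 18: (1,73) -> (1,91) [heading=90, draw]
  FD 7: (1,91) -> (1,98) [heading=90, draw]
  FD 7: (1,98) -> (1,105) [heading=90, draw]
  -- iteration 4/4 --
  FD 18: (1,105) -> (1,123) [heading=90, draw]
  FD 7: (1,123) -> (1,130) [heading=90, draw]
  FD 7: (1,130) -> (1,137) [heading=90, draw]
]
FD 20: (1,137) -> (1,157) [heading=90, draw]
Final: pos=(1,157), heading=90, 13 segment(s) drawn

Answer: 1 157 90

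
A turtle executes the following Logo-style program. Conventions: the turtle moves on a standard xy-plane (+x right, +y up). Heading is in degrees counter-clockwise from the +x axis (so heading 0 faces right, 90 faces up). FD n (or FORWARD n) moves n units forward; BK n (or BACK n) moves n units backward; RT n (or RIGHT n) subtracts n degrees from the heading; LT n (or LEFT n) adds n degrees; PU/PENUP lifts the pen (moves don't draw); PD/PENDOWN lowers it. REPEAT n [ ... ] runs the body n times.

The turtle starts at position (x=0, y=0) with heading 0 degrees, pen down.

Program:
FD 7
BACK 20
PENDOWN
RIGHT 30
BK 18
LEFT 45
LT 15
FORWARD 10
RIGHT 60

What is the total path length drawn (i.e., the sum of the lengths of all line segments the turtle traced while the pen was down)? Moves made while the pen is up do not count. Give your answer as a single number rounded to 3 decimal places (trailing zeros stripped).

Executing turtle program step by step:
Start: pos=(0,0), heading=0, pen down
FD 7: (0,0) -> (7,0) [heading=0, draw]
BK 20: (7,0) -> (-13,0) [heading=0, draw]
PD: pen down
RT 30: heading 0 -> 330
BK 18: (-13,0) -> (-28.588,9) [heading=330, draw]
LT 45: heading 330 -> 15
LT 15: heading 15 -> 30
FD 10: (-28.588,9) -> (-19.928,14) [heading=30, draw]
RT 60: heading 30 -> 330
Final: pos=(-19.928,14), heading=330, 4 segment(s) drawn

Segment lengths:
  seg 1: (0,0) -> (7,0), length = 7
  seg 2: (7,0) -> (-13,0), length = 20
  seg 3: (-13,0) -> (-28.588,9), length = 18
  seg 4: (-28.588,9) -> (-19.928,14), length = 10
Total = 55

Answer: 55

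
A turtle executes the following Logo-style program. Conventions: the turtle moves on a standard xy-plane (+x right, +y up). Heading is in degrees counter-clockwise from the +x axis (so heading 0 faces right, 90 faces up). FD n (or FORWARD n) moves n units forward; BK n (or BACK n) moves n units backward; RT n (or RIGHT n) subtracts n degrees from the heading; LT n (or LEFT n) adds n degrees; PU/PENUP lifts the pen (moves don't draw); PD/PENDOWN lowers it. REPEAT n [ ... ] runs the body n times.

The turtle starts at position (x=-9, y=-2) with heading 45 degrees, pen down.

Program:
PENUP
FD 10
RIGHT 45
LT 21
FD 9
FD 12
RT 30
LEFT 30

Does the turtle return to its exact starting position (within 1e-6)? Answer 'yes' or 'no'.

Executing turtle program step by step:
Start: pos=(-9,-2), heading=45, pen down
PU: pen up
FD 10: (-9,-2) -> (-1.929,5.071) [heading=45, move]
RT 45: heading 45 -> 0
LT 21: heading 0 -> 21
FD 9: (-1.929,5.071) -> (6.473,8.296) [heading=21, move]
FD 12: (6.473,8.296) -> (17.676,12.597) [heading=21, move]
RT 30: heading 21 -> 351
LT 30: heading 351 -> 21
Final: pos=(17.676,12.597), heading=21, 0 segment(s) drawn

Start position: (-9, -2)
Final position: (17.676, 12.597)
Distance = 30.409; >= 1e-6 -> NOT closed

Answer: no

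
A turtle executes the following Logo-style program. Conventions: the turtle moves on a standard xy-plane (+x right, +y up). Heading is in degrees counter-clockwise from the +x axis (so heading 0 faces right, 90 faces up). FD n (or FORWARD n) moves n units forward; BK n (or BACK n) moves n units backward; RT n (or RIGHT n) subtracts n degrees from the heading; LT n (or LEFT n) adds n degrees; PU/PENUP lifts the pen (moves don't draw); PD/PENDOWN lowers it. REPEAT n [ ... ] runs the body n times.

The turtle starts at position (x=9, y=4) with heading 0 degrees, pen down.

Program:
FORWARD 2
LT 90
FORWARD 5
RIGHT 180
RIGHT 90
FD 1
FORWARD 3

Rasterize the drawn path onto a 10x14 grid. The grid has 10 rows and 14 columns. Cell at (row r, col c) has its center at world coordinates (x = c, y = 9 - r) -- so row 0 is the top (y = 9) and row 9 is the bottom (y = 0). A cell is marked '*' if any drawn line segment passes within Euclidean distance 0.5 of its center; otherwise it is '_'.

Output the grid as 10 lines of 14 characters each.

Segment 0: (9,4) -> (11,4)
Segment 1: (11,4) -> (11,9)
Segment 2: (11,9) -> (10,9)
Segment 3: (10,9) -> (7,9)

Answer: _______*****__
___________*__
___________*__
___________*__
___________*__
_________***__
______________
______________
______________
______________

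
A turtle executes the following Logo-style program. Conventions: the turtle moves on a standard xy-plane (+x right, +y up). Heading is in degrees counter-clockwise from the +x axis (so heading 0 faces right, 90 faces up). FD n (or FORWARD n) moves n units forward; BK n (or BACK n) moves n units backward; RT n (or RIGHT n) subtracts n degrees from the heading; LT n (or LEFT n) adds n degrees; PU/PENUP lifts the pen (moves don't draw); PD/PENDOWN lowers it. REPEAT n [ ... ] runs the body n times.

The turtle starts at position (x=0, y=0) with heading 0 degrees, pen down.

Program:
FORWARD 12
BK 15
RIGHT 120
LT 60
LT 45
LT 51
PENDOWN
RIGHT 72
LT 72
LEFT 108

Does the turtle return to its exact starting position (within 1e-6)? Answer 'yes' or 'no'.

Executing turtle program step by step:
Start: pos=(0,0), heading=0, pen down
FD 12: (0,0) -> (12,0) [heading=0, draw]
BK 15: (12,0) -> (-3,0) [heading=0, draw]
RT 120: heading 0 -> 240
LT 60: heading 240 -> 300
LT 45: heading 300 -> 345
LT 51: heading 345 -> 36
PD: pen down
RT 72: heading 36 -> 324
LT 72: heading 324 -> 36
LT 108: heading 36 -> 144
Final: pos=(-3,0), heading=144, 2 segment(s) drawn

Start position: (0, 0)
Final position: (-3, 0)
Distance = 3; >= 1e-6 -> NOT closed

Answer: no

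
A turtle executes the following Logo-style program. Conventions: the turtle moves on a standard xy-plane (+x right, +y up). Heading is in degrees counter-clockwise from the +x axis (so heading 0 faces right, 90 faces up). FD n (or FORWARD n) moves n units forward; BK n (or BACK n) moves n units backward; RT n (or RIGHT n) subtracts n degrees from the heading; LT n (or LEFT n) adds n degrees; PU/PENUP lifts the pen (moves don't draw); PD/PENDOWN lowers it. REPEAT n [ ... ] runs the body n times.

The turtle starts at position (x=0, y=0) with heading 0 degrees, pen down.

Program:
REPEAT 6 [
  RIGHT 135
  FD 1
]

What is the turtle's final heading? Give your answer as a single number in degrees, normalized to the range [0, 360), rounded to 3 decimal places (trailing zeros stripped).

Executing turtle program step by step:
Start: pos=(0,0), heading=0, pen down
REPEAT 6 [
  -- iteration 1/6 --
  RT 135: heading 0 -> 225
  FD 1: (0,0) -> (-0.707,-0.707) [heading=225, draw]
  -- iteration 2/6 --
  RT 135: heading 225 -> 90
  FD 1: (-0.707,-0.707) -> (-0.707,0.293) [heading=90, draw]
  -- iteration 3/6 --
  RT 135: heading 90 -> 315
  FD 1: (-0.707,0.293) -> (0,-0.414) [heading=315, draw]
  -- iteration 4/6 --
  RT 135: heading 315 -> 180
  FD 1: (0,-0.414) -> (-1,-0.414) [heading=180, draw]
  -- iteration 5/6 --
  RT 135: heading 180 -> 45
  FD 1: (-1,-0.414) -> (-0.293,0.293) [heading=45, draw]
  -- iteration 6/6 --
  RT 135: heading 45 -> 270
  FD 1: (-0.293,0.293) -> (-0.293,-0.707) [heading=270, draw]
]
Final: pos=(-0.293,-0.707), heading=270, 6 segment(s) drawn

Answer: 270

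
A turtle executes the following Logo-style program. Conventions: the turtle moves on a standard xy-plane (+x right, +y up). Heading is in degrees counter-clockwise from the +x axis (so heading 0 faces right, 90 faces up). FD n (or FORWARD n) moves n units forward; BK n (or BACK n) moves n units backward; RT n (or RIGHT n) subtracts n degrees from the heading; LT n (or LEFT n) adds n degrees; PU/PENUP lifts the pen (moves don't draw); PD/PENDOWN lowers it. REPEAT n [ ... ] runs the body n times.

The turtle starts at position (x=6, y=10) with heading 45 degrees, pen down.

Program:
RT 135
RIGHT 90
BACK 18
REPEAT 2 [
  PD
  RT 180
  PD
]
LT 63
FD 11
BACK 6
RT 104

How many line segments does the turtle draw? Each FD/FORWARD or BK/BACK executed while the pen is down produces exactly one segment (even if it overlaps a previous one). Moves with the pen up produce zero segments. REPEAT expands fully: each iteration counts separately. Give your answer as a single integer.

Answer: 3

Derivation:
Executing turtle program step by step:
Start: pos=(6,10), heading=45, pen down
RT 135: heading 45 -> 270
RT 90: heading 270 -> 180
BK 18: (6,10) -> (24,10) [heading=180, draw]
REPEAT 2 [
  -- iteration 1/2 --
  PD: pen down
  RT 180: heading 180 -> 0
  PD: pen down
  -- iteration 2/2 --
  PD: pen down
  RT 180: heading 0 -> 180
  PD: pen down
]
LT 63: heading 180 -> 243
FD 11: (24,10) -> (19.006,0.199) [heading=243, draw]
BK 6: (19.006,0.199) -> (21.73,5.545) [heading=243, draw]
RT 104: heading 243 -> 139
Final: pos=(21.73,5.545), heading=139, 3 segment(s) drawn
Segments drawn: 3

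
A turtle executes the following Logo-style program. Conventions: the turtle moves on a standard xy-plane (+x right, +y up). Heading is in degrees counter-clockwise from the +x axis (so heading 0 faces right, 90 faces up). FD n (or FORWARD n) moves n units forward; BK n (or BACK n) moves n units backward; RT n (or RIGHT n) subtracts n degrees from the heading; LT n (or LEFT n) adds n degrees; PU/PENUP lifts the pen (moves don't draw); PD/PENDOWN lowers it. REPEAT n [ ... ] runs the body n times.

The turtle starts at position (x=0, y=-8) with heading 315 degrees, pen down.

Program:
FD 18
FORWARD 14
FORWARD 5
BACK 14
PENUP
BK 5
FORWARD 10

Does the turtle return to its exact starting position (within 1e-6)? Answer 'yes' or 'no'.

Executing turtle program step by step:
Start: pos=(0,-8), heading=315, pen down
FD 18: (0,-8) -> (12.728,-20.728) [heading=315, draw]
FD 14: (12.728,-20.728) -> (22.627,-30.627) [heading=315, draw]
FD 5: (22.627,-30.627) -> (26.163,-34.163) [heading=315, draw]
BK 14: (26.163,-34.163) -> (16.263,-24.263) [heading=315, draw]
PU: pen up
BK 5: (16.263,-24.263) -> (12.728,-20.728) [heading=315, move]
FD 10: (12.728,-20.728) -> (19.799,-27.799) [heading=315, move]
Final: pos=(19.799,-27.799), heading=315, 4 segment(s) drawn

Start position: (0, -8)
Final position: (19.799, -27.799)
Distance = 28; >= 1e-6 -> NOT closed

Answer: no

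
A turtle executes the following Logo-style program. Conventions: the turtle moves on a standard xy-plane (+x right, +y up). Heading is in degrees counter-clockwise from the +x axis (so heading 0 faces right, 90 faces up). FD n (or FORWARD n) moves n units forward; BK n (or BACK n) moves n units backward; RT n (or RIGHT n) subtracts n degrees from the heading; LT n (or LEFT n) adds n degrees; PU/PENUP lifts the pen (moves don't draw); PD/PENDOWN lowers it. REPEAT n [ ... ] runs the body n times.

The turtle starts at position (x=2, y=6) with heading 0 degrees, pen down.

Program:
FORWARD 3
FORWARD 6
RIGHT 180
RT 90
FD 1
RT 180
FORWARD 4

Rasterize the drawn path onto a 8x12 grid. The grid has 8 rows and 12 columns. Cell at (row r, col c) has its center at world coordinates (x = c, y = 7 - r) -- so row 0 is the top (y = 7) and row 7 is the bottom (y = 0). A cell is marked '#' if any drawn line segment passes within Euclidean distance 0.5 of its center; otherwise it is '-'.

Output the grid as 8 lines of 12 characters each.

Answer: -----------#
--##########
-----------#
-----------#
-----------#
------------
------------
------------

Derivation:
Segment 0: (2,6) -> (5,6)
Segment 1: (5,6) -> (11,6)
Segment 2: (11,6) -> (11,7)
Segment 3: (11,7) -> (11,3)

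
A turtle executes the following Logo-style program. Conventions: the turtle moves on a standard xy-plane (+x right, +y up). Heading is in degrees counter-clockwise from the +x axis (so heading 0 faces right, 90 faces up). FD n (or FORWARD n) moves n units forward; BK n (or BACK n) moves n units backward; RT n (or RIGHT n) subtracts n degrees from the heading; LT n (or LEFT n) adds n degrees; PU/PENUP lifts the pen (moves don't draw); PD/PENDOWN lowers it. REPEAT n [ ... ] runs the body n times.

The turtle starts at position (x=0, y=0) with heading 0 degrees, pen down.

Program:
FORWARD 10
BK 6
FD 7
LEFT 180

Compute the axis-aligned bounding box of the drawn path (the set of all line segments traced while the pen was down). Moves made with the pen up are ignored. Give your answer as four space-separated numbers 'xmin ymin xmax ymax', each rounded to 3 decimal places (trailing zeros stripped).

Answer: 0 0 11 0

Derivation:
Executing turtle program step by step:
Start: pos=(0,0), heading=0, pen down
FD 10: (0,0) -> (10,0) [heading=0, draw]
BK 6: (10,0) -> (4,0) [heading=0, draw]
FD 7: (4,0) -> (11,0) [heading=0, draw]
LT 180: heading 0 -> 180
Final: pos=(11,0), heading=180, 3 segment(s) drawn

Segment endpoints: x in {0, 4, 10, 11}, y in {0}
xmin=0, ymin=0, xmax=11, ymax=0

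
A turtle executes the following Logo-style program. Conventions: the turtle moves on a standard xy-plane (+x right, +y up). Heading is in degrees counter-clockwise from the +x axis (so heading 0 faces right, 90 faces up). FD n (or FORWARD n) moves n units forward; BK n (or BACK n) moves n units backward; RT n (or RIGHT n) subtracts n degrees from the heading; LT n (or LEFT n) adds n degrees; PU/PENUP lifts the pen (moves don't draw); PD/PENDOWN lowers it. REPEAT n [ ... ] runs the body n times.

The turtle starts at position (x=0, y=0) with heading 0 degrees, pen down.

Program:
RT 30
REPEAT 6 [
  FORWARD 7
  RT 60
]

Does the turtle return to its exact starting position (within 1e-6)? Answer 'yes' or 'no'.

Executing turtle program step by step:
Start: pos=(0,0), heading=0, pen down
RT 30: heading 0 -> 330
REPEAT 6 [
  -- iteration 1/6 --
  FD 7: (0,0) -> (6.062,-3.5) [heading=330, draw]
  RT 60: heading 330 -> 270
  -- iteration 2/6 --
  FD 7: (6.062,-3.5) -> (6.062,-10.5) [heading=270, draw]
  RT 60: heading 270 -> 210
  -- iteration 3/6 --
  FD 7: (6.062,-10.5) -> (0,-14) [heading=210, draw]
  RT 60: heading 210 -> 150
  -- iteration 4/6 --
  FD 7: (0,-14) -> (-6.062,-10.5) [heading=150, draw]
  RT 60: heading 150 -> 90
  -- iteration 5/6 --
  FD 7: (-6.062,-10.5) -> (-6.062,-3.5) [heading=90, draw]
  RT 60: heading 90 -> 30
  -- iteration 6/6 --
  FD 7: (-6.062,-3.5) -> (0,0) [heading=30, draw]
  RT 60: heading 30 -> 330
]
Final: pos=(0,0), heading=330, 6 segment(s) drawn

Start position: (0, 0)
Final position: (0, 0)
Distance = 0; < 1e-6 -> CLOSED

Answer: yes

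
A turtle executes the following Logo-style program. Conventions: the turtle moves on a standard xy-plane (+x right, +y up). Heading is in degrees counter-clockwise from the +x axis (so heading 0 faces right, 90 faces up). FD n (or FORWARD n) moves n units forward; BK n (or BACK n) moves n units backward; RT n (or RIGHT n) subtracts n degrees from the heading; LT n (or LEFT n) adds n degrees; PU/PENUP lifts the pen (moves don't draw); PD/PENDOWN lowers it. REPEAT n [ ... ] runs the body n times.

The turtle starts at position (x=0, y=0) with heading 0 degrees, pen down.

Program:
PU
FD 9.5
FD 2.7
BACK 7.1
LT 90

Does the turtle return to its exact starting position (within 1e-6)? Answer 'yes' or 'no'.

Answer: no

Derivation:
Executing turtle program step by step:
Start: pos=(0,0), heading=0, pen down
PU: pen up
FD 9.5: (0,0) -> (9.5,0) [heading=0, move]
FD 2.7: (9.5,0) -> (12.2,0) [heading=0, move]
BK 7.1: (12.2,0) -> (5.1,0) [heading=0, move]
LT 90: heading 0 -> 90
Final: pos=(5.1,0), heading=90, 0 segment(s) drawn

Start position: (0, 0)
Final position: (5.1, 0)
Distance = 5.1; >= 1e-6 -> NOT closed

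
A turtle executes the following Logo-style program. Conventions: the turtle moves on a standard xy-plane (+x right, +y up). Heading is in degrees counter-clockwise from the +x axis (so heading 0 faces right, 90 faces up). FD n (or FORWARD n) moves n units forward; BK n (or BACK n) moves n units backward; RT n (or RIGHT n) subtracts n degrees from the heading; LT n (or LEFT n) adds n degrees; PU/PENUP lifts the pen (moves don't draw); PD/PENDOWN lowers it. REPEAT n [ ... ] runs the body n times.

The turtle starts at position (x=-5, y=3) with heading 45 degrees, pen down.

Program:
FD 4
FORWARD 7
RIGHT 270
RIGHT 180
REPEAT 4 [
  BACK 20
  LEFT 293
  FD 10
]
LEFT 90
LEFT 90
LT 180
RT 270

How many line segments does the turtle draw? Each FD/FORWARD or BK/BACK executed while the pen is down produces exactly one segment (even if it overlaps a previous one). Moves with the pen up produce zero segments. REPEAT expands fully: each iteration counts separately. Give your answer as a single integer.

Executing turtle program step by step:
Start: pos=(-5,3), heading=45, pen down
FD 4: (-5,3) -> (-2.172,5.828) [heading=45, draw]
FD 7: (-2.172,5.828) -> (2.778,10.778) [heading=45, draw]
RT 270: heading 45 -> 135
RT 180: heading 135 -> 315
REPEAT 4 [
  -- iteration 1/4 --
  BK 20: (2.778,10.778) -> (-11.364,24.92) [heading=315, draw]
  LT 293: heading 315 -> 248
  FD 10: (-11.364,24.92) -> (-15.11,15.648) [heading=248, draw]
  -- iteration 2/4 --
  BK 20: (-15.11,15.648) -> (-7.618,34.192) [heading=248, draw]
  LT 293: heading 248 -> 181
  FD 10: (-7.618,34.192) -> (-17.616,34.018) [heading=181, draw]
  -- iteration 3/4 --
  BK 20: (-17.616,34.018) -> (2.381,34.367) [heading=181, draw]
  LT 293: heading 181 -> 114
  FD 10: (2.381,34.367) -> (-1.687,43.502) [heading=114, draw]
  -- iteration 4/4 --
  BK 20: (-1.687,43.502) -> (6.448,25.231) [heading=114, draw]
  LT 293: heading 114 -> 47
  FD 10: (6.448,25.231) -> (13.268,32.545) [heading=47, draw]
]
LT 90: heading 47 -> 137
LT 90: heading 137 -> 227
LT 180: heading 227 -> 47
RT 270: heading 47 -> 137
Final: pos=(13.268,32.545), heading=137, 10 segment(s) drawn
Segments drawn: 10

Answer: 10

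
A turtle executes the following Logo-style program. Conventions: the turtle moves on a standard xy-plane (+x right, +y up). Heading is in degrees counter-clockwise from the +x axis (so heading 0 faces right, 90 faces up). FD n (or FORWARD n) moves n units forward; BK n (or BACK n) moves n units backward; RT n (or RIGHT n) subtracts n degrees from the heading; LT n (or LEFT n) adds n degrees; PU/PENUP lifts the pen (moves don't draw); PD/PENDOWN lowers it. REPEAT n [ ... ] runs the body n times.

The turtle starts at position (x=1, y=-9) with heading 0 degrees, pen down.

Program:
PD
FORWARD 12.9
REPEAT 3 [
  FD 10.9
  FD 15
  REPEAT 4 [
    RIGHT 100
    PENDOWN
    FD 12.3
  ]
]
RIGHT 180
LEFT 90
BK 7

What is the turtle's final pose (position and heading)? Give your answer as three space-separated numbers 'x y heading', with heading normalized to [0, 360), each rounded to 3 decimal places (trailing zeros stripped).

Executing turtle program step by step:
Start: pos=(1,-9), heading=0, pen down
PD: pen down
FD 12.9: (1,-9) -> (13.9,-9) [heading=0, draw]
REPEAT 3 [
  -- iteration 1/3 --
  FD 10.9: (13.9,-9) -> (24.8,-9) [heading=0, draw]
  FD 15: (24.8,-9) -> (39.8,-9) [heading=0, draw]
  REPEAT 4 [
    -- iteration 1/4 --
    RT 100: heading 0 -> 260
    PD: pen down
    FD 12.3: (39.8,-9) -> (37.664,-21.113) [heading=260, draw]
    -- iteration 2/4 --
    RT 100: heading 260 -> 160
    PD: pen down
    FD 12.3: (37.664,-21.113) -> (26.106,-16.906) [heading=160, draw]
    -- iteration 3/4 --
    RT 100: heading 160 -> 60
    PD: pen down
    FD 12.3: (26.106,-16.906) -> (32.256,-6.254) [heading=60, draw]
    -- iteration 4/4 --
    RT 100: heading 60 -> 320
    PD: pen down
    FD 12.3: (32.256,-6.254) -> (41.678,-14.16) [heading=320, draw]
  ]
  -- iteration 2/3 --
  FD 10.9: (41.678,-14.16) -> (50.028,-21.167) [heading=320, draw]
  FD 15: (50.028,-21.167) -> (61.519,-30.809) [heading=320, draw]
  REPEAT 4 [
    -- iteration 1/4 --
    RT 100: heading 320 -> 220
    PD: pen down
    FD 12.3: (61.519,-30.809) -> (52.096,-38.715) [heading=220, draw]
    -- iteration 2/4 --
    RT 100: heading 220 -> 120
    PD: pen down
    FD 12.3: (52.096,-38.715) -> (45.946,-28.063) [heading=120, draw]
    -- iteration 3/4 --
    RT 100: heading 120 -> 20
    PD: pen down
    FD 12.3: (45.946,-28.063) -> (57.505,-23.856) [heading=20, draw]
    -- iteration 4/4 --
    RT 100: heading 20 -> 280
    PD: pen down
    FD 12.3: (57.505,-23.856) -> (59.641,-35.969) [heading=280, draw]
  ]
  -- iteration 3/3 --
  FD 10.9: (59.641,-35.969) -> (61.533,-46.704) [heading=280, draw]
  FD 15: (61.533,-46.704) -> (64.138,-61.476) [heading=280, draw]
  REPEAT 4 [
    -- iteration 1/4 --
    RT 100: heading 280 -> 180
    PD: pen down
    FD 12.3: (64.138,-61.476) -> (51.838,-61.476) [heading=180, draw]
    -- iteration 2/4 --
    RT 100: heading 180 -> 80
    PD: pen down
    FD 12.3: (51.838,-61.476) -> (53.974,-49.363) [heading=80, draw]
    -- iteration 3/4 --
    RT 100: heading 80 -> 340
    PD: pen down
    FD 12.3: (53.974,-49.363) -> (65.532,-53.569) [heading=340, draw]
    -- iteration 4/4 --
    RT 100: heading 340 -> 240
    PD: pen down
    FD 12.3: (65.532,-53.569) -> (59.382,-64.221) [heading=240, draw]
  ]
]
RT 180: heading 240 -> 60
LT 90: heading 60 -> 150
BK 7: (59.382,-64.221) -> (65.444,-67.721) [heading=150, draw]
Final: pos=(65.444,-67.721), heading=150, 20 segment(s) drawn

Answer: 65.444 -67.721 150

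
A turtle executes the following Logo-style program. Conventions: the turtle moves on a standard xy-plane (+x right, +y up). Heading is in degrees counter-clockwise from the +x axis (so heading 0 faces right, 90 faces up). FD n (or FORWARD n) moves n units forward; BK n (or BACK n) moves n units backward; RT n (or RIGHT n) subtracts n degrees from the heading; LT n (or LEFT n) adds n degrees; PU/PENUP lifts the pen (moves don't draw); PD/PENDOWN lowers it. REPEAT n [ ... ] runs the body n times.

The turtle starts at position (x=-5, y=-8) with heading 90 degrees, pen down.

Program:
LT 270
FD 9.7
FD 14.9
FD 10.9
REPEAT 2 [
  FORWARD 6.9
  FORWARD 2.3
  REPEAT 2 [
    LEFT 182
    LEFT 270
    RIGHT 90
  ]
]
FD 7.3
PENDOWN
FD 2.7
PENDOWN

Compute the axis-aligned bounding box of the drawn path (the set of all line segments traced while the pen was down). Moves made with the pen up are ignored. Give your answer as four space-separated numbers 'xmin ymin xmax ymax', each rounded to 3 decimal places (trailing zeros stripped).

Executing turtle program step by step:
Start: pos=(-5,-8), heading=90, pen down
LT 270: heading 90 -> 0
FD 9.7: (-5,-8) -> (4.7,-8) [heading=0, draw]
FD 14.9: (4.7,-8) -> (19.6,-8) [heading=0, draw]
FD 10.9: (19.6,-8) -> (30.5,-8) [heading=0, draw]
REPEAT 2 [
  -- iteration 1/2 --
  FD 6.9: (30.5,-8) -> (37.4,-8) [heading=0, draw]
  FD 2.3: (37.4,-8) -> (39.7,-8) [heading=0, draw]
  REPEAT 2 [
    -- iteration 1/2 --
    LT 182: heading 0 -> 182
    LT 270: heading 182 -> 92
    RT 90: heading 92 -> 2
    -- iteration 2/2 --
    LT 182: heading 2 -> 184
    LT 270: heading 184 -> 94
    RT 90: heading 94 -> 4
  ]
  -- iteration 2/2 --
  FD 6.9: (39.7,-8) -> (46.583,-7.519) [heading=4, draw]
  FD 2.3: (46.583,-7.519) -> (48.878,-7.358) [heading=4, draw]
  REPEAT 2 [
    -- iteration 1/2 --
    LT 182: heading 4 -> 186
    LT 270: heading 186 -> 96
    RT 90: heading 96 -> 6
    -- iteration 2/2 --
    LT 182: heading 6 -> 188
    LT 270: heading 188 -> 98
    RT 90: heading 98 -> 8
  ]
]
FD 7.3: (48.878,-7.358) -> (56.107,-6.342) [heading=8, draw]
PD: pen down
FD 2.7: (56.107,-6.342) -> (58.78,-5.967) [heading=8, draw]
PD: pen down
Final: pos=(58.78,-5.967), heading=8, 9 segment(s) drawn

Segment endpoints: x in {-5, 4.7, 19.6, 30.5, 37.4, 39.7, 46.583, 48.878, 56.107, 58.78}, y in {-8, -8, -8, -8, -8, -7.519, -7.358, -6.342, -5.967}
xmin=-5, ymin=-8, xmax=58.78, ymax=-5.967

Answer: -5 -8 58.78 -5.967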